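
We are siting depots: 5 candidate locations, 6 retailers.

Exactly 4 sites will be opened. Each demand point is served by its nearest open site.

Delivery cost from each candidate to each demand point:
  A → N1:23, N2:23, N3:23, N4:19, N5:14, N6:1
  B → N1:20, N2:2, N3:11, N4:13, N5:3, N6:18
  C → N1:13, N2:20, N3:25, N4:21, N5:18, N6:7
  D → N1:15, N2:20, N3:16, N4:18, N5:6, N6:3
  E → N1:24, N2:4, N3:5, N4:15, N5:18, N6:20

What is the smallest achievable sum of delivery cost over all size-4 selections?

37

Open {A, B, C, E}.
  N1→C 13, N2→B 2, N3→E 5, N4→B 13, N5→B 3, N6→A 1  ⇒ total 37.
Compare {A, B, D, E}: total 39.
Compare {B, C, D, E}: total 39.
No size-4 selection does better; minimum is 37.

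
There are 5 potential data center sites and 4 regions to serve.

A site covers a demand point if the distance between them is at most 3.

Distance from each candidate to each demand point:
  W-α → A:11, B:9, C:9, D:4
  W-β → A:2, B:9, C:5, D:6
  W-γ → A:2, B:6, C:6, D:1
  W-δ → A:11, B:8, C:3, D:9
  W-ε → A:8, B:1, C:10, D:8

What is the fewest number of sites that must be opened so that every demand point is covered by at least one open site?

Coverage sets (demand points within 3 of each site):
  W-α: {}
  W-β: {A}
  W-γ: {A, D}
  W-δ: {C}
  W-ε: {B}
No 2 sites suffice: every size-2 union leaves at least one demand point uncovered.
But {W-γ, W-δ, W-ε} covers everything, so the minimum is 3.

3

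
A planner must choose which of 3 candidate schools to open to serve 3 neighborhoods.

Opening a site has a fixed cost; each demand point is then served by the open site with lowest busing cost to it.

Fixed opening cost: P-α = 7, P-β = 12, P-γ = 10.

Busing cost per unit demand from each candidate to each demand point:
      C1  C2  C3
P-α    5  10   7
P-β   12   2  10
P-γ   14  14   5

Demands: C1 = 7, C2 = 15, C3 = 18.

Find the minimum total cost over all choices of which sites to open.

Open {P-α, P-β, P-γ}: assign each demand point to its cheapest open site.
  C1→P-α 7×5=35, C2→P-β 15×2=30, C3→P-γ 18×5=90
  busing cost 155, fixed 29 → total 184.
Compare {P-α, P-β}: busing cost 191 + fixed 19 = 210.
Compare {P-β, P-γ}: busing cost 204 + fixed 22 = 226.
Compare {P-α, P-γ}: busing cost 275 + fixed 17 = 292.
All other subsets cost ≥ 210. Minimum total cost: 184.

184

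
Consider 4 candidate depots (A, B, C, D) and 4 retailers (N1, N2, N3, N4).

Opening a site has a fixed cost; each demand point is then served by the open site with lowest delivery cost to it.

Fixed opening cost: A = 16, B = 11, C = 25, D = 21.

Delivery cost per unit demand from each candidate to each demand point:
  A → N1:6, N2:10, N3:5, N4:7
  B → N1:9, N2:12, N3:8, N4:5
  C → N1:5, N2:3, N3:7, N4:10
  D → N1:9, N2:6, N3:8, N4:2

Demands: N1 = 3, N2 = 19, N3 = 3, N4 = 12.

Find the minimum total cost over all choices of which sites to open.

163

Open {C, D}: assign each demand point to its cheapest open site.
  N1→C 3×5=15, N2→C 19×3=57, N3→C 3×7=21, N4→D 12×2=24
  delivery cost 117, fixed 46 → total 163.
Compare {A, C, D}: delivery cost 111 + fixed 62 = 173.
Compare {B, C, D}: delivery cost 117 + fixed 57 = 174.
Compare {A, B, C, D}: delivery cost 111 + fixed 73 = 184.
All other subsets cost ≥ 173. Minimum total cost: 163.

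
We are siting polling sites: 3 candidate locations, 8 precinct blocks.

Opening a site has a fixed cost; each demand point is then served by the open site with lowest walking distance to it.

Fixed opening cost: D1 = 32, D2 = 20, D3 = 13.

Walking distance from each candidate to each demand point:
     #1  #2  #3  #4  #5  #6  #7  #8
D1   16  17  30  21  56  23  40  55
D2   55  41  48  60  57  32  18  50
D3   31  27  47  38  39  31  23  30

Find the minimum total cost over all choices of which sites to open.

Open {D1, D3}: assign each demand point to its cheapest open site.
  #1→D1 16, #2→D1 17, #3→D1 30, #4→D1 21, #5→D3 39, #6→D1 23, #7→D3 23, #8→D3 30
  walking distance 199, fixed 45 → total 244.
Compare {D1, D2, D3}: walking distance 194 + fixed 65 = 259.
Compare {D3}: walking distance 266 + fixed 13 = 279.
Compare {D1, D2}: walking distance 231 + fixed 52 = 283.
All other subsets cost ≥ 259. Minimum total cost: 244.

244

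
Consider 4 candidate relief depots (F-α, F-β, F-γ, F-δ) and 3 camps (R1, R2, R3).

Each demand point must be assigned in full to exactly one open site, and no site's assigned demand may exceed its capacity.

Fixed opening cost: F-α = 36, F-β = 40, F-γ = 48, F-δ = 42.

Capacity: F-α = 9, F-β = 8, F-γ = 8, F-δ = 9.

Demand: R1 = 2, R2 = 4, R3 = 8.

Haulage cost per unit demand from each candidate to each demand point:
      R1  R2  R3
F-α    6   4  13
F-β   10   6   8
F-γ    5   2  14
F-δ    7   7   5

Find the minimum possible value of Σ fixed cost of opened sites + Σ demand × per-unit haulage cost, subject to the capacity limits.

Open {F-α, F-δ}; cheapest assignment that respects the capacities:
  F-α (cap 9, load 6): R1, R2 — cost 2×6 + 4×4 = 28
  F-δ (cap 9, load 8): R3 — cost 8×5 = 40
  Shipping 68, fixed 78 → total 146.
  Any other capacity-feasible assignment to {F-α, F-δ} ships for at least 68.
Compare {F-γ, F-δ}: its best feasible assignment gives total 148.
Compare {F-β, F-δ}: its best feasible assignment gives total 166.
Every other set of open sites that can feasibly serve all demand totals ≥ 148 even under its best assignment. Minimum: 146.

146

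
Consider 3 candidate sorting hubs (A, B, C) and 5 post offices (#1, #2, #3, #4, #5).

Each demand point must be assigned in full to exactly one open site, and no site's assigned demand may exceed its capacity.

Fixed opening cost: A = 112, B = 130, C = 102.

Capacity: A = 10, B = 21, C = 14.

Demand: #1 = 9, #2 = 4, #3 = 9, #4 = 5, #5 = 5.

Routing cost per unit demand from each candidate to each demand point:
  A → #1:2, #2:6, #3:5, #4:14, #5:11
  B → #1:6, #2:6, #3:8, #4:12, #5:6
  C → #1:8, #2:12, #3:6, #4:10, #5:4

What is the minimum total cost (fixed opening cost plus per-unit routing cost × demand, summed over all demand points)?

444

Open {B, C}; cheapest assignment that respects the capacities:
  B (cap 21, load 18): #1, #2, #5 — cost 9×6 + 4×6 + 5×6 = 108
  C (cap 14, load 14): #3, #4 — cost 9×6 + 5×10 = 104
  Shipping 212, fixed 232 → total 444.
  Any other capacity-feasible assignment to {B, C} ships for at least 212.
Compare {A, B, C}: its best feasible assignment gives total 520.
Every other set of open sites that can feasibly serve all demand totals ≥ 520 even under its best assignment. Minimum: 444.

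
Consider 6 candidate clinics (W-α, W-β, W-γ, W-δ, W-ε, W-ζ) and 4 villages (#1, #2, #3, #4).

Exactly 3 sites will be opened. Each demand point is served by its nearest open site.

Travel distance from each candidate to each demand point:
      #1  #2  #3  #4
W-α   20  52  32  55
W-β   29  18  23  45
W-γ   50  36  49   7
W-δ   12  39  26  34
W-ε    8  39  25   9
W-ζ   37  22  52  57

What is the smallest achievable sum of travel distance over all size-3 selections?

56

Open {W-β, W-γ, W-ε}.
  #1→W-ε 8, #2→W-β 18, #3→W-β 23, #4→W-γ 7  ⇒ total 56.
Compare {W-α, W-β, W-ε}: total 58.
Compare {W-β, W-δ, W-ε}: total 58.
No size-3 selection does better; minimum is 56.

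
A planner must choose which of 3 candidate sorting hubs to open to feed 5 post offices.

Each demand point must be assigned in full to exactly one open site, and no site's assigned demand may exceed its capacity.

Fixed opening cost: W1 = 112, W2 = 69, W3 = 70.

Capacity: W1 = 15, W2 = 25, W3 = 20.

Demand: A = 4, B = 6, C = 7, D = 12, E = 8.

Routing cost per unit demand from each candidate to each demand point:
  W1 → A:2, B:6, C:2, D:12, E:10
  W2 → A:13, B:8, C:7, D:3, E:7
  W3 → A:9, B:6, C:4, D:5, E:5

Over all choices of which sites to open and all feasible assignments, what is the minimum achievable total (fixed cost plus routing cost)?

Open {W2, W3}; cheapest assignment that respects the capacities:
  W2 (cap 25, load 18): B, D — cost 6×8 + 12×3 = 84
  W3 (cap 20, load 19): A, C, E — cost 4×9 + 7×4 + 8×5 = 104
  Shipping 188, fixed 139 → total 327.
  Any other capacity-feasible assignment to {W2, W3} ships for at least 188.
Compare {W1, W2}: its best feasible assignment gives total 375.
Compare {W1, W2, W3}: its best feasible assignment gives total 385.
Every other set of open sites that can feasibly serve all demand totals ≥ 375 even under its best assignment. Minimum: 327.

327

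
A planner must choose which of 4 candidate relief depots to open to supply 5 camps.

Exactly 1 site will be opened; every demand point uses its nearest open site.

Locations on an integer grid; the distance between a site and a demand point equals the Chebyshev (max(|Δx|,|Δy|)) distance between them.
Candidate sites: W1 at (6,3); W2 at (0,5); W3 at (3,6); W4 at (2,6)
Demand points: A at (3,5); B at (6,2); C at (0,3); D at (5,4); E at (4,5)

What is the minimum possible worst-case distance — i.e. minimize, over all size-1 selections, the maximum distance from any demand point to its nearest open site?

4

Open {W3}.
  Farthest demand point is B at distance 4 (to W3); all others are ≤ 4.
With {W4} the worst case is 4.
With {W1} the worst case is 6.
No size-1 selection achieves below 4.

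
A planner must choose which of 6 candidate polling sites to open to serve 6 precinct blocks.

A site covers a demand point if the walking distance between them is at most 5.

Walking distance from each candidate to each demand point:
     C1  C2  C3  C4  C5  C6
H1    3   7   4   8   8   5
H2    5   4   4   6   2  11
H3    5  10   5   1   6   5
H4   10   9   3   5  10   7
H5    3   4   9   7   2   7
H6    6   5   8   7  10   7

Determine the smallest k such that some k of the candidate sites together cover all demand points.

2

Coverage sets (demand points within 5 of each site):
  H1: {C1, C3, C6}
  H2: {C1, C2, C3, C5}
  H3: {C1, C3, C4, C6}
  H4: {C3, C4}
  H5: {C1, C2, C5}
  H6: {C2}
No single site covers all 6 demand points.
But {H2, H3} covers everything, so the minimum is 2.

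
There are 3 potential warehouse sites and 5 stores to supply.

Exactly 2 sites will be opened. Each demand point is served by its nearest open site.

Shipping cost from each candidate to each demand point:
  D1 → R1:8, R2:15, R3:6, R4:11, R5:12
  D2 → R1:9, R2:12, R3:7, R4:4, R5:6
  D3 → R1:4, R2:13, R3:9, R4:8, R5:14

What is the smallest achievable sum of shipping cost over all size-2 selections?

33

Open {D2, D3}.
  R1→D3 4, R2→D2 12, R3→D2 7, R4→D2 4, R5→D2 6  ⇒ total 33.
Compare {D1, D2}: total 36.
Compare {D1, D3}: total 43.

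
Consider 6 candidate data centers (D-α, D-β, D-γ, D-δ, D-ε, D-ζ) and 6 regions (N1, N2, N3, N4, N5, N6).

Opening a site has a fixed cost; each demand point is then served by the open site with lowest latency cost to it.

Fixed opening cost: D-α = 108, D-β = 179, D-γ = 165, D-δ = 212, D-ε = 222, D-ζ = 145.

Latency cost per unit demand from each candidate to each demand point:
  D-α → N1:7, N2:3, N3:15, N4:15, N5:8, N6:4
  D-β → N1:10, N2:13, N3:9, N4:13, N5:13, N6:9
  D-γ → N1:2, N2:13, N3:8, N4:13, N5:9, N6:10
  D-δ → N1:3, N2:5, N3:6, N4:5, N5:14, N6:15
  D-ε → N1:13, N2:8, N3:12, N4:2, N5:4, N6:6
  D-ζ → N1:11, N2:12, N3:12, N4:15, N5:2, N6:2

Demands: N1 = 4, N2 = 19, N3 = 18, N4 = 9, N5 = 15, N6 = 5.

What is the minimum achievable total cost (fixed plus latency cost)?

Open {D-δ, D-ζ}: assign each demand point to its cheapest open site.
  N1→D-δ 4×3=12, N2→D-δ 19×5=95, N3→D-δ 18×6=108, N4→D-δ 9×5=45, N5→D-ζ 15×2=30, N6→D-ζ 5×2=10
  latency cost 300, fixed 357 → total 657.
Compare {D-α, D-δ}: latency cost 362 + fixed 320 = 682.
Compare {D-α, D-δ, D-ζ}: latency cost 262 + fixed 465 = 727.
Compare {D-α, D-ε}: latency cost 399 + fixed 330 = 729.
All other subsets cost ≥ 682. Minimum total cost: 657.

657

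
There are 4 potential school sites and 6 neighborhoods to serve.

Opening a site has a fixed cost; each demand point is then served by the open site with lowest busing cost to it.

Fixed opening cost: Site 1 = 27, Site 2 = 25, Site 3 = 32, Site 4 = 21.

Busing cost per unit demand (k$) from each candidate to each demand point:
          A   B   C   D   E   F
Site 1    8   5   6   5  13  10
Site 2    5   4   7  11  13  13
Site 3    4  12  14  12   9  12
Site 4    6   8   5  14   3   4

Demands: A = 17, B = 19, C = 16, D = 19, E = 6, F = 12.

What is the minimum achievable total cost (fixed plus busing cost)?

Open {Site 1, Site 2, Site 4}: assign each demand point to its cheapest open site.
  A→Site 2 17×5=85, B→Site 2 19×4=76, C→Site 4 16×5=80, D→Site 1 19×5=95, E→Site 4 6×3=18, F→Site 4 12×4=48
  busing cost 402, fixed 73 → total 475.
Compare {Site 1, Site 3, Site 4}: busing cost 404 + fixed 80 = 484.
Compare {Site 1, Site 4}: busing cost 438 + fixed 48 = 486.
Compare {Site 1, Site 2, Site 3, Site 4}: busing cost 385 + fixed 105 = 490.
All other subsets cost ≥ 484. Minimum total cost: 475.

475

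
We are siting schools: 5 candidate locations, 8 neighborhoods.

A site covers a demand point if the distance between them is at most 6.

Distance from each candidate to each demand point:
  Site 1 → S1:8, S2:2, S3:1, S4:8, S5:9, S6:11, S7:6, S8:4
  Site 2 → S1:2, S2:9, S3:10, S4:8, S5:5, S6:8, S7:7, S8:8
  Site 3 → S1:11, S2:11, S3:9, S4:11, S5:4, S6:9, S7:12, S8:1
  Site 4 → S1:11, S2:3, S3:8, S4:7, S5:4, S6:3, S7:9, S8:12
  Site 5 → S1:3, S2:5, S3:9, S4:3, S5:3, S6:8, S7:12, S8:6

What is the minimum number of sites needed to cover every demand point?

Coverage sets (demand points within 6 of each site):
  Site 1: {S2, S3, S7, S8}
  Site 2: {S1, S5}
  Site 3: {S5, S8}
  Site 4: {S2, S5, S6}
  Site 5: {S1, S2, S4, S5, S8}
No 2 sites suffice: every size-2 union leaves at least one demand point uncovered.
But {Site 1, Site 4, Site 5} covers everything, so the minimum is 3.

3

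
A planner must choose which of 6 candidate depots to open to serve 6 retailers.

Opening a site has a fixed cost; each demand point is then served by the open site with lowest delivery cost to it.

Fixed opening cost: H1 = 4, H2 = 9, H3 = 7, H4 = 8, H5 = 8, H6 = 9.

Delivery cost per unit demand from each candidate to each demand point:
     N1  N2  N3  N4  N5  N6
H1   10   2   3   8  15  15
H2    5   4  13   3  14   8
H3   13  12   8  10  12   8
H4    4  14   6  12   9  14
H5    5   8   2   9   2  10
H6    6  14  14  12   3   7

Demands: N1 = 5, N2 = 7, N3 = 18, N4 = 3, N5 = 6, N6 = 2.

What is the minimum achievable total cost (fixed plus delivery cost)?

133

Open {H1, H2, H5}: assign each demand point to its cheapest open site.
  N1→H2 5×5=25, N2→H1 7×2=14, N3→H5 18×2=36, N4→H2 3×3=9, N5→H5 6×2=12, N6→H2 2×8=16
  delivery cost 112, fixed 21 → total 133.
Compare {H1, H2, H4, H5}: delivery cost 107 + fixed 29 = 136.
Compare {H1, H2, H3, H5}: delivery cost 112 + fixed 28 = 140.
Compare {H1, H2, H5, H6}: delivery cost 110 + fixed 30 = 140.
All other subsets cost ≥ 136. Minimum total cost: 133.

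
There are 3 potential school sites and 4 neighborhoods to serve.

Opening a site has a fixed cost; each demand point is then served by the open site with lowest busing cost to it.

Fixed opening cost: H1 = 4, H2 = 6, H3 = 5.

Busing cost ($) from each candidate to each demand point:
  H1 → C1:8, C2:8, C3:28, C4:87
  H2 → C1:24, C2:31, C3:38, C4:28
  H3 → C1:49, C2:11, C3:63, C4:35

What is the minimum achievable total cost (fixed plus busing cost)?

Open {H1, H2}: assign each demand point to its cheapest open site.
  C1→H1 8, C2→H1 8, C3→H1 28, C4→H2 28
  busing cost 72, fixed 10 → total 82.
Compare {H1, H2, H3}: busing cost 72 + fixed 15 = 87.
Compare {H1, H3}: busing cost 79 + fixed 9 = 88.
Compare {H2, H3}: busing cost 101 + fixed 11 = 112.
All other subsets cost ≥ 87. Minimum total cost: 82.

82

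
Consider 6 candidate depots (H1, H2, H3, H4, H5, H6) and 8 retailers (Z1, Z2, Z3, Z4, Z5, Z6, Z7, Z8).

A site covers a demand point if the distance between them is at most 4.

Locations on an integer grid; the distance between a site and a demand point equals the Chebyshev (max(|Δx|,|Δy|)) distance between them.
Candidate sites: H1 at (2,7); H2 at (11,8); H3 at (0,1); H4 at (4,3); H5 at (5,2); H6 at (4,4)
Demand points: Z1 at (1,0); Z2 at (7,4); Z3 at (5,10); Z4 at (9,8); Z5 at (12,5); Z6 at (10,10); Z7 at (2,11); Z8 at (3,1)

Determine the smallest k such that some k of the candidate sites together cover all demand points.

3

Coverage sets (demand points within 4 of each site):
  H1: {Z3, Z7}
  H2: {Z2, Z4, Z5, Z6}
  H3: {Z1, Z8}
  H4: {Z1, Z2, Z8}
  H5: {Z1, Z2, Z8}
  H6: {Z1, Z2, Z8}
No 2 sites suffice: every size-2 union leaves at least one demand point uncovered.
But {H1, H2, H3} covers everything, so the minimum is 3.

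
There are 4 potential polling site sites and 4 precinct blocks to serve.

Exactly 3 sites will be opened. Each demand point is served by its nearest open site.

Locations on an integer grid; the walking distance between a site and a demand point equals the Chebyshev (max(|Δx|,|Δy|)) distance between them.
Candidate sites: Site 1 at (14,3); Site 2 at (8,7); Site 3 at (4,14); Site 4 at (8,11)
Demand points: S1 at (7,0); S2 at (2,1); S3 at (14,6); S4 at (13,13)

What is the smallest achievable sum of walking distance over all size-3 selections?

21

Open {Site 1, Site 2, Site 4}.
  S1→Site 1 7, S2→Site 2 6, S3→Site 1 3, S4→Site 4 5  ⇒ total 21.
Compare {Site 1, Site 2, Site 3}: total 22.
Compare {Site 2, Site 3, Site 4}: total 24.
No size-3 selection does better; minimum is 21.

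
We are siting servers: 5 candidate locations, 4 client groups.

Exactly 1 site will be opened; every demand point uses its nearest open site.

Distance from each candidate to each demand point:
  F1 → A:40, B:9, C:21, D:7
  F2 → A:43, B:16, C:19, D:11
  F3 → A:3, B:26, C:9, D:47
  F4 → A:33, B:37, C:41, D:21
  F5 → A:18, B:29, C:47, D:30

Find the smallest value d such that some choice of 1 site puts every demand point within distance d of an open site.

40

Open {F1}.
  Farthest demand point is A at distance 40 (to F1); all others are ≤ 40.
With {F4} the worst case is 41.
With {F2} the worst case is 43.
No size-1 selection achieves below 40.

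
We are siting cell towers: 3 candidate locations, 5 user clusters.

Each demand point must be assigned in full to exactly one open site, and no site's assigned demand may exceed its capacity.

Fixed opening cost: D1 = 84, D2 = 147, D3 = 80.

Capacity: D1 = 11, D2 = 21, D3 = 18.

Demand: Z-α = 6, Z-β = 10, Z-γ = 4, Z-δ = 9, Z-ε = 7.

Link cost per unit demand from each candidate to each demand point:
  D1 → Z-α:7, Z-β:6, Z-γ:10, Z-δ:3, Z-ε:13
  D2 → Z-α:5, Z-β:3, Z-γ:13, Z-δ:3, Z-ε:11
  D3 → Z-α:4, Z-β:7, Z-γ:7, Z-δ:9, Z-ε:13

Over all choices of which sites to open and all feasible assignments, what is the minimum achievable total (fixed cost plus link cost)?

427

Open {D2, D3}; cheapest assignment that respects the capacities:
  D2 (cap 21, load 19): Z-β, Z-δ — cost 10×3 + 9×3 = 57
  D3 (cap 18, load 17): Z-α, Z-γ, Z-ε — cost 6×4 + 4×7 + 7×13 = 143
  Shipping 200, fixed 227 → total 427.
  Any other capacity-feasible assignment to {D2, D3} ships for at least 200.
Compare {D1, D2, D3}: its best feasible assignment gives total 497.
Every other set of open sites that can feasibly serve all demand totals ≥ 497 even under its best assignment. Minimum: 427.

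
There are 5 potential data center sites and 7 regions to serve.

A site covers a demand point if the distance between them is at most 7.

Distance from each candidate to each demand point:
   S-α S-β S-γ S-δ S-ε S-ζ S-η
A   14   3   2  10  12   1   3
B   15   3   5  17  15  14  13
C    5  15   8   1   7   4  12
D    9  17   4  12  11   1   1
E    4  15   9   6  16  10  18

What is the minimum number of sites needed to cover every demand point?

Coverage sets (demand points within 7 of each site):
  A: {S-β, S-γ, S-ζ, S-η}
  B: {S-β, S-γ}
  C: {S-α, S-δ, S-ε, S-ζ}
  D: {S-γ, S-ζ, S-η}
  E: {S-α, S-δ}
No single site covers all 7 demand points.
But {A, C} covers everything, so the minimum is 2.

2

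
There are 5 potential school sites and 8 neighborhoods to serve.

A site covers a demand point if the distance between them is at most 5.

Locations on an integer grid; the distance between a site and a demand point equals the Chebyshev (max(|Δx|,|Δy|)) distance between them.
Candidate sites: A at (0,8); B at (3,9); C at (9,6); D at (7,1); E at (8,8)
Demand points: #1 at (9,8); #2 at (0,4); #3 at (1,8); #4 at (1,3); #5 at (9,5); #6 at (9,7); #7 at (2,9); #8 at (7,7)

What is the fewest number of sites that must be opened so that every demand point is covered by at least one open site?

2

Coverage sets (demand points within 5 of each site):
  A: {#2, #3, #4, #7}
  B: {#2, #3, #7, #8}
  C: {#1, #5, #6, #8}
  D: {#5}
  E: {#1, #5, #6, #8}
No single site covers all 8 demand points.
But {A, C} covers everything, so the minimum is 2.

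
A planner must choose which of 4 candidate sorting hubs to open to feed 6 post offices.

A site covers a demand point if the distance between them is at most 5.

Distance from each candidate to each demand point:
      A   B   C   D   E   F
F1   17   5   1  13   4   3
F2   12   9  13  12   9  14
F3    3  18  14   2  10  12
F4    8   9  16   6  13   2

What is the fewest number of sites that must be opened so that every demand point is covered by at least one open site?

2

Coverage sets (demand points within 5 of each site):
  F1: {B, C, E, F}
  F2: {}
  F3: {A, D}
  F4: {F}
No single site covers all 6 demand points.
But {F1, F3} covers everything, so the minimum is 2.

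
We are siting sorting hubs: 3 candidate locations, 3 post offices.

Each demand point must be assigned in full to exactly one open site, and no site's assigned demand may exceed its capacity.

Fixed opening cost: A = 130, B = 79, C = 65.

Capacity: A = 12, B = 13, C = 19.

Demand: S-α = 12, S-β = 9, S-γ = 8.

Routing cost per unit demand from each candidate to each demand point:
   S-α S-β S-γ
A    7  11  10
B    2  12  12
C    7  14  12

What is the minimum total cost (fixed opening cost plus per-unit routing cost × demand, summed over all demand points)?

390

Open {B, C}; cheapest assignment that respects the capacities:
  B (cap 13, load 12): S-α — cost 12×2 = 24
  C (cap 19, load 17): S-β, S-γ — cost 9×14 + 8×12 = 222
  Shipping 246, fixed 144 → total 390.
  Any other capacity-feasible assignment to {B, C} ships for at least 246.
Compare {A, B, C}: its best feasible assignment gives total 493.
Compare {A, C}: its best feasible assignment gives total 501.
Every other set of open sites that can feasibly serve all demand totals ≥ 493 even under its best assignment. Minimum: 390.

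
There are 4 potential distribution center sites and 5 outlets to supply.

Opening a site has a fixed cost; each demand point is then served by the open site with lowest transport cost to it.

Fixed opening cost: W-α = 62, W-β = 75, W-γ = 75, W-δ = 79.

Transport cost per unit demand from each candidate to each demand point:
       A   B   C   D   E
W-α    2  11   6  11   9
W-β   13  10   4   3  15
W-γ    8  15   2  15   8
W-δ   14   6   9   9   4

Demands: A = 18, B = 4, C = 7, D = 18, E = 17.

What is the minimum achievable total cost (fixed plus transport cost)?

426

Open {W-α, W-β, W-δ}: assign each demand point to its cheapest open site.
  A→W-α 18×2=36, B→W-δ 4×6=24, C→W-β 7×4=28, D→W-β 18×3=54, E→W-δ 17×4=68
  transport cost 210, fixed 216 → total 426.
Compare {W-α, W-β}: transport cost 311 + fixed 137 = 448.
Compare {W-α, W-δ}: transport cost 332 + fixed 141 = 473.
Compare {W-α, W-β, W-γ, W-δ}: transport cost 196 + fixed 291 = 487.
All other subsets cost ≥ 448. Minimum total cost: 426.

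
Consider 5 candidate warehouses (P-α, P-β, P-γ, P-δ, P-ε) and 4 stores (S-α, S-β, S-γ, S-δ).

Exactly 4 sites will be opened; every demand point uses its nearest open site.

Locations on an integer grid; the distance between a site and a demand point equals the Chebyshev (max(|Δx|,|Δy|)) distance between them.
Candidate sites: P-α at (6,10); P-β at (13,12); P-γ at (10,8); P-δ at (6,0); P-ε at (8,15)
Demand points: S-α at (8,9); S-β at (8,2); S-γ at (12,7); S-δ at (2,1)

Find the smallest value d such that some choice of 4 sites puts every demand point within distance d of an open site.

4

Open {P-α, P-β, P-γ, P-δ}.
  Farthest demand point is S-δ at distance 4 (to P-δ); all others are ≤ 4.
With {P-α, P-γ, P-δ, P-ε} the worst case is 4.
With {P-β, P-γ, P-δ, P-ε} the worst case is 4.
No size-4 selection achieves below 4.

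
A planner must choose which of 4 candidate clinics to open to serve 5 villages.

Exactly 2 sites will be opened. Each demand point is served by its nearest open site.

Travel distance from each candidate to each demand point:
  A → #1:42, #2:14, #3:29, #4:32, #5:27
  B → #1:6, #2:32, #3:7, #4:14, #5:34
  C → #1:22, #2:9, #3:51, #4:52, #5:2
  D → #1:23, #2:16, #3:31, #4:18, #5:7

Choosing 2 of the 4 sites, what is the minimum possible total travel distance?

38

Open {B, C}.
  #1→B 6, #2→C 9, #3→B 7, #4→B 14, #5→C 2  ⇒ total 38.
Compare {B, D}: total 50.
Compare {A, B}: total 68.
No size-2 selection does better; minimum is 38.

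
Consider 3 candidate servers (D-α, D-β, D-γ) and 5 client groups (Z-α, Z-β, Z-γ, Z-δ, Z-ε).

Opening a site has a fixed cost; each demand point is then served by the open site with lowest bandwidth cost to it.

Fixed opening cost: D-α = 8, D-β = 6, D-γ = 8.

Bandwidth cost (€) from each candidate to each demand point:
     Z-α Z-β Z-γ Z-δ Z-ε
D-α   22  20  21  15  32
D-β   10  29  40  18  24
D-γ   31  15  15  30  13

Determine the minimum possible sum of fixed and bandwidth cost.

85

Open {D-β, D-γ}: assign each demand point to its cheapest open site.
  Z-α→D-β 10, Z-β→D-γ 15, Z-γ→D-γ 15, Z-δ→D-β 18, Z-ε→D-γ 13
  bandwidth cost 71, fixed 14 → total 85.
Compare {D-α, D-β, D-γ}: bandwidth cost 68 + fixed 22 = 90.
Compare {D-α, D-γ}: bandwidth cost 80 + fixed 16 = 96.
Compare {D-α, D-β}: bandwidth cost 90 + fixed 14 = 104.
All other subsets cost ≥ 90. Minimum total cost: 85.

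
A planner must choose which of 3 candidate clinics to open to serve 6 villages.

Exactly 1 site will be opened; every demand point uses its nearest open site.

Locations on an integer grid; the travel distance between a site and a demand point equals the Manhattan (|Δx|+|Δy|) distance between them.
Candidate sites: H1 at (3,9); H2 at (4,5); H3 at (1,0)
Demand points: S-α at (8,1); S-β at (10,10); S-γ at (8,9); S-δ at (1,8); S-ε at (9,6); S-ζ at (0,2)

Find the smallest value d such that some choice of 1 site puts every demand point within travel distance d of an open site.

Open {H2}.
  Farthest demand point is S-β at travel distance 11 (to H2); all others are ≤ 11.
With {H1} the worst case is 13.
With {H3} the worst case is 19.
No size-1 selection achieves below 11.

11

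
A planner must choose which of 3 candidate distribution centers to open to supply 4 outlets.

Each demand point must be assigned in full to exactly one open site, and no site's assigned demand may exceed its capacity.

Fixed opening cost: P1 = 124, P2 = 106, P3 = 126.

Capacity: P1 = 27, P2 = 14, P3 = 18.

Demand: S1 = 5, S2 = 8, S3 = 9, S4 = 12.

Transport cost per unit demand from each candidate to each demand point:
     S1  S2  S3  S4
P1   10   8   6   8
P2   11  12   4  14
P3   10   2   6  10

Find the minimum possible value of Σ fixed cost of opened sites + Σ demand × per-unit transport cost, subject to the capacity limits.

Open {P1, P3}; cheapest assignment that respects the capacities:
  P1 (cap 27, load 26): S1, S3, S4 — cost 5×10 + 9×6 + 12×8 = 200
  P3 (cap 18, load 8): S2 — cost 8×2 = 16
  Shipping 216, fixed 250 → total 466.
  Any other capacity-feasible assignment to {P1, P3} ships for at least 216.
Compare {P1, P2}: its best feasible assignment gives total 476.
Compare {P1, P2, P3}: its best feasible assignment gives total 554.
Every other set of open sites that can feasibly serve all demand totals ≥ 476 even under its best assignment. Minimum: 466.

466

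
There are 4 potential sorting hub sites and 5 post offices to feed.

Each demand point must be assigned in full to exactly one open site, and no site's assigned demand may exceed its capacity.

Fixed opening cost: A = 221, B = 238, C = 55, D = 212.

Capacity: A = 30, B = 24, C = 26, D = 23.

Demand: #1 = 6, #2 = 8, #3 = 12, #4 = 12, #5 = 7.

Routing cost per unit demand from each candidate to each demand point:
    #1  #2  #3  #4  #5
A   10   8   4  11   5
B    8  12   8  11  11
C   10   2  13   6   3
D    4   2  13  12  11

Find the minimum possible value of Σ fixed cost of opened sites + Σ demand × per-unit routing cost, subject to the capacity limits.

Open {A, C}; cheapest assignment that respects the capacities:
  A (cap 30, load 25): #1, #3, #5 — cost 6×10 + 12×4 + 7×5 = 143
  C (cap 26, load 20): #2, #4 — cost 8×2 + 12×6 = 88
  Shipping 231, fixed 276 → total 507.
  Any other capacity-feasible assignment to {A, C} ships for at least 231.
Compare {C, D}: its best feasible assignment gives total 592.
Compare {B, C}: its best feasible assignment gives total 614.
Every other set of open sites that can feasibly serve all demand totals ≥ 592 even under its best assignment. Minimum: 507.

507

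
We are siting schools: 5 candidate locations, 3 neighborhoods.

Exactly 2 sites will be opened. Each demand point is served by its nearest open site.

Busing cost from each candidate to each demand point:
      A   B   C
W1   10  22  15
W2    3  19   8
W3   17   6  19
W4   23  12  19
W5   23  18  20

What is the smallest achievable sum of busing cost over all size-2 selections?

17

Open {W2, W3}.
  A→W2 3, B→W3 6, C→W2 8  ⇒ total 17.
Compare {W2, W4}: total 23.
Compare {W2, W5}: total 29.
No size-2 selection does better; minimum is 17.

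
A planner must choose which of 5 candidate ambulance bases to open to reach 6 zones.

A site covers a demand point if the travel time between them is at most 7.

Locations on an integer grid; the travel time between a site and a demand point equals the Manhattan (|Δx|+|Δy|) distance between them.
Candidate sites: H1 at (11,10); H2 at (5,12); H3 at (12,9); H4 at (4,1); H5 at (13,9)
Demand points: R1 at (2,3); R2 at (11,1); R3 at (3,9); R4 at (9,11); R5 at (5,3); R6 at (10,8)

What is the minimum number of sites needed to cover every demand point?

3

Coverage sets (demand points within 7 of each site):
  H1: {R4, R6}
  H2: {R3, R4}
  H3: {R4, R6}
  H4: {R1, R2, R5}
  H5: {R4, R6}
No 2 sites suffice: every size-2 union leaves at least one demand point uncovered.
But {H1, H2, H4} covers everything, so the minimum is 3.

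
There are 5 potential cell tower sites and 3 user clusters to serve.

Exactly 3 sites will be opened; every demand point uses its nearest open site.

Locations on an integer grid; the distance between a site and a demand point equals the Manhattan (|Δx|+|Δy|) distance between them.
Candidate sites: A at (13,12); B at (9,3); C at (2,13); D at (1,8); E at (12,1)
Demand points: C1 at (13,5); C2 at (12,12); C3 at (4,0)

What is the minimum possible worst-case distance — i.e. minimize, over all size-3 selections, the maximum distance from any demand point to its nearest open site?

Open {A, B, C}.
  Farthest demand point is C3 at distance 8 (to B); all others are ≤ 8.
With {A, B, D} the worst case is 8.
With {A, B, E} the worst case is 8.
No size-3 selection achieves below 8.

8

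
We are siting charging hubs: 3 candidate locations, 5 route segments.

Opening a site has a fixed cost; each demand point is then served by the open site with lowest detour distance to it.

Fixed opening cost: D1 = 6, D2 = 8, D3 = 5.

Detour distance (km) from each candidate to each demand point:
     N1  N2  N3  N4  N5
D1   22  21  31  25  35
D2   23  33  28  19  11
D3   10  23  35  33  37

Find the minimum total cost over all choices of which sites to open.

Open {D2, D3}: assign each demand point to its cheapest open site.
  N1→D3 10, N2→D3 23, N3→D2 28, N4→D2 19, N5→D2 11
  detour distance 91, fixed 13 → total 104.
Compare {D1, D2, D3}: detour distance 89 + fixed 19 = 108.
Compare {D1, D2}: detour distance 101 + fixed 14 = 115.
Compare {D2}: detour distance 114 + fixed 8 = 122.
All other subsets cost ≥ 108. Minimum total cost: 104.

104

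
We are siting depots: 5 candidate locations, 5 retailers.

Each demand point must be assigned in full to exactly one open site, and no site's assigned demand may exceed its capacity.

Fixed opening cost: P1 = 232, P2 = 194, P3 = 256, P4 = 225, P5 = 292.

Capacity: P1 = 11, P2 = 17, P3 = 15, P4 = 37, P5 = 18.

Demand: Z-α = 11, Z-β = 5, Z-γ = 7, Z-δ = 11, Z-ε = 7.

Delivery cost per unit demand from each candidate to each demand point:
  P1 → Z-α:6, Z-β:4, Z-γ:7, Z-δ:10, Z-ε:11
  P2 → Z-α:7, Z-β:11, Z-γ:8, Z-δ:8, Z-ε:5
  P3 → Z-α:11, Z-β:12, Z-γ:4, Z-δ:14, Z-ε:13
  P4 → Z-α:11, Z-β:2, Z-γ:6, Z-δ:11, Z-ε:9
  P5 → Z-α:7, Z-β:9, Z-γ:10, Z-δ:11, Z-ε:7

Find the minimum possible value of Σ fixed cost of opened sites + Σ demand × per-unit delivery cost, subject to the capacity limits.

732

Open {P2, P4}; cheapest assignment that respects the capacities:
  P2 (cap 17, load 11): Z-α — cost 11×7 = 77
  P4 (cap 37, load 30): Z-β, Z-γ, Z-δ, Z-ε — cost 5×2 + 7×6 + 11×11 + 7×9 = 236
  Shipping 313, fixed 419 → total 732.
  Any other capacity-feasible assignment to {P2, P4} ships for at least 313.
Compare {P1, P4}: its best feasible assignment gives total 759.
Compare {P4, P5}: its best feasible assignment gives total 816.
Every other set of open sites that can feasibly serve all demand totals ≥ 759 even under its best assignment. Minimum: 732.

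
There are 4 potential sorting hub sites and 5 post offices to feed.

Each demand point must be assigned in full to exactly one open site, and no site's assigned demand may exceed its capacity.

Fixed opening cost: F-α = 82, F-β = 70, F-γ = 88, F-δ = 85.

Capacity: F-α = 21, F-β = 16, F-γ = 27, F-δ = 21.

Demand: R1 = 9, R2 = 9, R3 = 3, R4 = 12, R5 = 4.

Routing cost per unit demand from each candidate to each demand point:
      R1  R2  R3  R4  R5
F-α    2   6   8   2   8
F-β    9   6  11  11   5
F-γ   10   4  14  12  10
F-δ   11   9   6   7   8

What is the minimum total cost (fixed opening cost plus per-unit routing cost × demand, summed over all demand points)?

301

Open {F-α, F-β}; cheapest assignment that respects the capacities:
  F-α (cap 21, load 21): R1, R4 — cost 9×2 + 12×2 = 42
  F-β (cap 16, load 16): R2, R3, R5 — cost 9×6 + 3×11 + 4×5 = 107
  Shipping 149, fixed 152 → total 301.
  Any other capacity-feasible assignment to {F-α, F-β} ships for at least 149.
Compare {F-α, F-γ}: its best feasible assignment gives total 330.
Compare {F-α, F-δ}: its best feasible assignment gives total 340.
Every other set of open sites that can feasibly serve all demand totals ≥ 330 even under its best assignment. Minimum: 301.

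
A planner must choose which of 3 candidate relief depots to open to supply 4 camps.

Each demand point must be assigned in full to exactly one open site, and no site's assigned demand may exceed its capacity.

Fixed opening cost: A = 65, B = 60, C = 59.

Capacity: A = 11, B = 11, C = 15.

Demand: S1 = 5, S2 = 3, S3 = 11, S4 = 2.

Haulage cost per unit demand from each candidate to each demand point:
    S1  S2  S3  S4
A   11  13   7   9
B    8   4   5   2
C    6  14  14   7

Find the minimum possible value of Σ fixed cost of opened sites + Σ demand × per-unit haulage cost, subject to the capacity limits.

Open {A, B}; cheapest assignment that respects the capacities:
  A (cap 11, load 11): S3 — cost 11×7 = 77
  B (cap 11, load 10): S1, S2, S4 — cost 5×8 + 3×4 + 2×2 = 56
  Shipping 133, fixed 125 → total 258.
  Any other capacity-feasible assignment to {A, B} ships for at least 133.
Compare {B, C}: its best feasible assignment gives total 260.
Compare {A, C}: its best feasible assignment gives total 287.
Every other set of open sites that can feasibly serve all demand totals ≥ 260 even under its best assignment. Minimum: 258.

258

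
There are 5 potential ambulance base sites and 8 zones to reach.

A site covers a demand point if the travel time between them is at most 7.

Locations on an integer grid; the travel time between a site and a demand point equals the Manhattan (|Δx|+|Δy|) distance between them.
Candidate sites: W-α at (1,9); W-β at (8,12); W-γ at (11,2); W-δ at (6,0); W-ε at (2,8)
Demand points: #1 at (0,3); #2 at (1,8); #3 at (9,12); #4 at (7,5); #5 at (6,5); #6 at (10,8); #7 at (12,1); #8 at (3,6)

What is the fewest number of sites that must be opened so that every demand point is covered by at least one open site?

Coverage sets (demand points within 7 of each site):
  W-α: {#1, #2, #8}
  W-β: {#3, #6}
  W-γ: {#4, #6, #7}
  W-δ: {#4, #5, #7}
  W-ε: {#1, #2, #5, #8}
No 2 sites suffice: every size-2 union leaves at least one demand point uncovered.
But {W-α, W-β, W-δ} covers everything, so the minimum is 3.

3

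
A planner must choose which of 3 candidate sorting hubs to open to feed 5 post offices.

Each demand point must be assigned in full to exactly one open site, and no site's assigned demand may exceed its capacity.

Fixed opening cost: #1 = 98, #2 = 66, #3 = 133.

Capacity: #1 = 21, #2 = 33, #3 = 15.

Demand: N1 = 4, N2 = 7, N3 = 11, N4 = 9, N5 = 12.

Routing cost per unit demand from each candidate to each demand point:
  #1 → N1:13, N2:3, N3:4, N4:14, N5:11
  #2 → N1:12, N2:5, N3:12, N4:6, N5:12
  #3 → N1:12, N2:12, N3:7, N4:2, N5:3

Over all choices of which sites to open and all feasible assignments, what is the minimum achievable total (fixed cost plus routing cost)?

Open {#1, #2}; cheapest assignment that respects the capacities:
  #1 (cap 21, load 18): N2, N3 — cost 7×3 + 11×4 = 65
  #2 (cap 33, load 25): N1, N4, N5 — cost 4×12 + 9×6 + 12×12 = 246
  Shipping 311, fixed 164 → total 475.
  Any other capacity-feasible assignment to {#1, #2} ships for at least 311.
Compare {#1, #2, #3}: its best feasible assignment gives total 500.
Compare {#2, #3}: its best feasible assignment gives total 504.
Every other set of open sites that can feasibly serve all demand totals ≥ 500 even under its best assignment. Minimum: 475.

475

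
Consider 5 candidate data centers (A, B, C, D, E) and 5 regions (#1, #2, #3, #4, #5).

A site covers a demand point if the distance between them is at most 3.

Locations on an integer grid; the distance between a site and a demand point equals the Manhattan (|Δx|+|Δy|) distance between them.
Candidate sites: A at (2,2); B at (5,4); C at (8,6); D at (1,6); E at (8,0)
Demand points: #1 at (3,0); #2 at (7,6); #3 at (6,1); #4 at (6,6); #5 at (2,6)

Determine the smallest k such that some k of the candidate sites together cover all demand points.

Coverage sets (demand points within 3 of each site):
  A: {#1}
  B: {#4}
  C: {#2, #4}
  D: {#5}
  E: {#3}
No 3 sites suffice: every size-3 union leaves at least one demand point uncovered.
But {A, C, D, E} covers everything, so the minimum is 4.

4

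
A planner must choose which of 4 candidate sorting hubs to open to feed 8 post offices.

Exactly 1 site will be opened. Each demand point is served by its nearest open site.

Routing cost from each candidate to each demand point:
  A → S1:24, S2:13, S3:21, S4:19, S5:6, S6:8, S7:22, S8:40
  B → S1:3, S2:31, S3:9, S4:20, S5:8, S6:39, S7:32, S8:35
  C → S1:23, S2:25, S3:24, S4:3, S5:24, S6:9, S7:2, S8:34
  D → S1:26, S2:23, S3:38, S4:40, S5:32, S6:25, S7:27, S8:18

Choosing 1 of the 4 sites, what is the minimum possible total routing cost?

144

Open {C}.
  S1→C 23, S2→C 25, S3→C 24, S4→C 3, S5→C 24, S6→C 9, S7→C 2, S8→C 34  ⇒ total 144.
Compare {A}: total 153.
Compare {B}: total 177.
No size-1 selection does better; minimum is 144.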